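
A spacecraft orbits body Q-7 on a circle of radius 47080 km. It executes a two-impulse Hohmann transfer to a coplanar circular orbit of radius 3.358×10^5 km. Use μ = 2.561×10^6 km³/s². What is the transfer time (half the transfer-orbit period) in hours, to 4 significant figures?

t = 45.68 hours

Semi-major axis of the transfer orbit: a_t = (47080 + 3.358×10^5)/2 = 1.9144×10^5 km.
Half the transfer-orbit period gives t = π√(a_t³/μ) = 1.64435×10^5 s.
Converting: 1.64435×10^5 s ÷ 3600 s/hour = 45.68 hours.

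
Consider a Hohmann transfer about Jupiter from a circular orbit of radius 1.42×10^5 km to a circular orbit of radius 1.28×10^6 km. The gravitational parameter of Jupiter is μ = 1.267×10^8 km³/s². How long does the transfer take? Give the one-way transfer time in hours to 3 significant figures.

Semi-major axis of the transfer orbit: a_t = (1.420×10^5 + 1.280×10^6)/2 = 7.110×10^5 km.
Half the transfer-orbit period gives t = π√(a_t³/μ) = 1.673×10^5 s.
Converting: 1.673×10^5 s ÷ 3600 s/hour = 46.5 hours.

t = 46.5 hours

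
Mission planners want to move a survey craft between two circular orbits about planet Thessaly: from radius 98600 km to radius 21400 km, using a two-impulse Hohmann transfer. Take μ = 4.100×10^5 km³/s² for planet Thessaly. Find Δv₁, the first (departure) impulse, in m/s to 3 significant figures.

Δv₁ = 821 m/s

The Hohmann ellipse has a_t = (r₁ + r₂)/2 = 60000 km.
Circular speed at r = 98600 km: v_c = √(μ/r) = 2.039170 km/s.
Vis-viva on the transfer ellipse at r = 98600 km gives v_t = √[μ(2/r − 1/a_t)] = 1.217825 km/s.
Δv₁ = |v_t − v_c| = |1.217825 − 2.039170| = 0.8213 km/s.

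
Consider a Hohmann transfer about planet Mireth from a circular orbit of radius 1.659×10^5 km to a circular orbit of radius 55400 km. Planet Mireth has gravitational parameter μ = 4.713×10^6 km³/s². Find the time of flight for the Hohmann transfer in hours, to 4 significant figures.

t = 14.80 hours

Semi-major axis of the transfer orbit: a_t = (1.659×10^5 + 55400)/2 = 1.1065×10^5 km.
Half the transfer-orbit period gives t = π√(a_t³/μ) = 53263 s.
Converting: 53263 s ÷ 3600 s/hour = 14.80 hours.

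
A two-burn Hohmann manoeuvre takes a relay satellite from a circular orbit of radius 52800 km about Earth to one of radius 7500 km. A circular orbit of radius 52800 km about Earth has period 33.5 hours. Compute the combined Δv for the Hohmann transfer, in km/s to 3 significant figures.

Δv = 3.74 km/s

From Kepler's third law T² = 4π²r³/μ at r = 52800 km, T = 33.5 hours = 33.5 × 3600 s = 1.206×10^5 s: μ = 4π²r³/T² = 3.99546×10^5 km³/s².
Transfer-ellipse semi-major axis a_t = (r₁ + r₂)/2 = (52800 + 7500)/2 = 30150 km.
At r₁ the circular-orbit speed is v₁ = √(μ/r₁) = 2.751 km/s.
On the transfer ellipse at r₁, vis-viva equation gives v_a = √[μ(2/r₁ − 1/a_t)] = 1.372 km/s.
First burn Δv₁ = |v_a − v₁| = 1.379 km/s.
Circular speed at r₂: v₂ = √(μ/r₂) = 7.299 km/s.
Transfer-orbit speed at r₂: v_p = √[μ(2/r₂ − 1/a_t)] = 9.659 km/s.
Second burn Δv₂ = |v₂ − v_p| = 2.360 km/s.
Δv = Δv₁ + Δv₂ = 1.379 + 2.360 = 3.739 km/s.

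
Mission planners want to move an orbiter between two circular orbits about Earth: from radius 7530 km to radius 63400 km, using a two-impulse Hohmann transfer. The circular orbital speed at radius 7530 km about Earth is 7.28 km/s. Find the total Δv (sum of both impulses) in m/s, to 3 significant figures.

From the circular-orbit relation v² = μ/r at r = 7530 km: μ = v²r = (7.28)² × 7530 = 3.99078×10^5 km³/s².
The Hohmann ellipse has a_t = (r₁ + r₂)/2 = 35465 km.
Circular speed at r₁: v₁ = √(μ/r₁) = √(3.99078×10^5/7530) = 7.280000 km/s.
On the transfer ellipse at r₁, v² = μ(2/r − 1/a) gives v_p = √[μ(2/r₁ − 1/a_t)] = 9.733657 km/s.
First burn Δv₁ = |v_p − v₁| = 2.453657 km/s.
Circular speed at r₂: v₂ = √(μ/r₂) = 2.508905 km/s.
Transfer-orbit speed at r₂: v_a = √[μ(2/r₂ − 1/a_t)] = 1.156064 km/s.
Second burn Δv₂ = |v₂ − v_a| = 1.352841 km/s.
Total Δv = Δv₁ + Δv₂ = 3.806 km/s.

Δv = 3810 m/s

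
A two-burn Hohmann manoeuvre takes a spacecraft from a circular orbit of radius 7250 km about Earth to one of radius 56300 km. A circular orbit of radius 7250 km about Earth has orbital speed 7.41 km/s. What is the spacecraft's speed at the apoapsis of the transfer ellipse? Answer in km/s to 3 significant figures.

v = 1.27 km/s

From the circular-orbit relation v² = μ/r at r = 7250 km: μ = v²r = (7.41)² × 7250 = 3.98084×10^5 km³/s².
Semi-major axis of the transfer orbit: a_t = (7250 + 56300)/2 = 31775 km.
At apoapsis, r = 56300 km.
Applying v² = μ(2/r − 1/a_t): v = 1.270 km/s.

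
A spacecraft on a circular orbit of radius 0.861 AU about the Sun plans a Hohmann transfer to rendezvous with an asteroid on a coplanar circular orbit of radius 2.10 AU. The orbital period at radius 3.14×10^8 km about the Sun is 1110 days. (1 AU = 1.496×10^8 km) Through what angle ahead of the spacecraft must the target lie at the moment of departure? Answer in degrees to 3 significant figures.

From Kepler's third law T² = 4π²r³/μ at r = 3.14×10^8 km, T = 1110 days = 1110 × 86400 s = 9.5904×10^7 s: μ = 4π²r³/T² = 1.32885×10^11 km³/s².
In km: r₁ = 0.861 × 1.496×10^8 = 1.288056×10^8 km; r₂ = 2.10 × 1.496×10^8 = 3.1416×10^8 km.
Semi-major axis of the transfer orbit: a_t = (1.288056×10^8 + 3.1416×10^8)/2 = 2.214828×10^8 km.
Transfer time t = π√(a_t³/μ) = 2.841×10^7 s.
The target's mean motion on its circular orbit is ω₂ = √(μ/r₂³) = 6.547×10^-8 rad/s.
Angle swept by the target during transfer: ω₂·t = 1.860 rad = 106.6°.
The spacecraft traverses 180° on the transfer ellipse, so the target must lead by 180° − 106.6° = 73.4°.

φ = 73.4°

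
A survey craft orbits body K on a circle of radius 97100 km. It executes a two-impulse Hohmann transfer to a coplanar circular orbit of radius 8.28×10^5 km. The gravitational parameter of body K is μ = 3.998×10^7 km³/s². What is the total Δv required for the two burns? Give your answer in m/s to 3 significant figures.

Transfer-ellipse semi-major axis a_t = (r₁ + r₂)/2 = (97100 + 8.280×10^5)/2 = 4.6255×10^5 km.
At r₁ the circular-orbit speed is v₁ = √(μ/r₁) = 20.2914 km/s.
Transfer-orbit speed at r₁ (vis-viva equation): v_p = √[μ(2/r₁ − 1/a_t)] = 27.1486 km/s.
First burn Δv₁ = |v_p − v₁| = 6.857 km/s.
At r₂, v₂ = √(μ/r₂) = 6.949 km/s.
Transfer-orbit speed at r₂: v_a = √[μ(2/r₂ − 1/a_t)] = 3.184 km/s.
Second burn Δv₂ = |v₂ − v_a| = 3.765 km/s.
Δv = Δv₁ + Δv₂ = 6.857 + 3.765 = 10.62 km/s.

Δv = 10600 m/s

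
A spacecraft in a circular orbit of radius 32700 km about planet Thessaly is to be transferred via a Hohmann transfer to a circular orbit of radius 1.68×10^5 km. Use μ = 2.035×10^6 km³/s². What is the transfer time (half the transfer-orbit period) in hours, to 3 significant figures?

t = 19.4 hours

The Hohmann ellipse has a_t = (r₁ + r₂)/2 = 1.0035×10^5 km.
Transfer time t = π√(a_t³/μ) = π√((1.0035×10^5)³ / 2.035×10^6) = 70010 s.
Converting: 70010 s ÷ 3600 s/hour = 19.4 hours.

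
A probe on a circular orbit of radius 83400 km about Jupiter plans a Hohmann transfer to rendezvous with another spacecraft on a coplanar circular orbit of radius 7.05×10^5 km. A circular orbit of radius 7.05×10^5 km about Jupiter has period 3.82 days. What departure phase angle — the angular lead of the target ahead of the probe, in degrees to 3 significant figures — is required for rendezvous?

From Kepler's third law T² = 4π²r³/μ at r = 7.05×10^5 km, T = 3.82 days = 3.82 × 86400 s = 3.30048×10^5 s: μ = 4π²r³/T² = 1.26991×10^8 km³/s².
Transfer-ellipse semi-major axis a_t = (r₁ + r₂)/2 = (83400 + 7.050×10^5)/2 = 3.942×10^5 km.
Transfer time t = π√(a_t³/μ) = 68998 s.
Target angular speed ω₂ = √(μ/r₂³) = 1.9037×10^-5 rad/s.
Angle swept by the target during transfer: ω₂·t = 1.3135 rad = 75.26°.
Arrival is 180° from departure on the ellipse, so φ = 180° − 75.26° = 105°.

φ = 105°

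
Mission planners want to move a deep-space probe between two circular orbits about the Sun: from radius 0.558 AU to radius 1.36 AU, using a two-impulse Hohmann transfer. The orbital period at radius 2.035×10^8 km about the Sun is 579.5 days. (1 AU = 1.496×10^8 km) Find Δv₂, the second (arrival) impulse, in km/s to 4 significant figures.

From Kepler's third law T² = 4π²r³/μ at r = 2.035×10^8 km, T = 579.5 days = 579.5 × 86400 s = 5.00688×10^7 s: μ = 4π²r³/T² = 1.32715×10^11 km³/s².
In km: r₁ = 0.558 × 1.496×10^8 = 8.34768×10^7 km; r₂ = 1.36 × 1.496×10^8 = 2.03456×10^8 km.
Transfer-ellipse semi-major axis a_t = (r₁ + r₂)/2 = (8.34768×10^7 + 2.03456×10^8)/2 = 1.434664×10^8 km.
On the circular orbit at r = 2.03456×10^8 km, v_c = √(μ/r) = 25.540 km/s.
Transfer-orbit speed at the same r (vis-viva, a = a_t): v_t = √[μ(2/r − 1/a_t)] = 19.482 km/s.
Δv₂ = |v_t − v_c| = |19.482 − 25.540| = 6.058 km/s.

Δv₂ = 6.058 km/s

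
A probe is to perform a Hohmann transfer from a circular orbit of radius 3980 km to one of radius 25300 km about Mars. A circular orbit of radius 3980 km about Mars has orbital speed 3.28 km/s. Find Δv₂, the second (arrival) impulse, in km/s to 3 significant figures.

From the circular-orbit relation v² = μ/r at r = 3980 km: μ = v²r = (3.28)² × 3980 = 42818.4 km³/s².
The Hohmann ellipse has a_t = (r₁ + r₂)/2 = 14640 km.
Circular speed at r = 25300 km: v_c = √(μ/r) = 1.3009 km/s.
Transfer-orbit speed at the same r (vis-viva, a = a_t): v_t = √[μ(2/r − 1/a_t)] = 0.67831 km/s.
Δv₂ = |v_t − v_c| = |0.67831 − 1.3009| = 0.6226 km/s.

Δv₂ = 0.623 km/s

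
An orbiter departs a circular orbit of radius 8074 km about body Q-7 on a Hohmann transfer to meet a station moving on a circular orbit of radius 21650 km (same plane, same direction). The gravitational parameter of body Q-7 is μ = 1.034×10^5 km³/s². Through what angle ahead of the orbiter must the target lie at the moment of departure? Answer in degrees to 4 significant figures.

φ = 77.62°

Semi-major axis of the transfer orbit: a_t = (8074 + 21650)/2 = 14862 km.
Transfer time t = π√(a_t³/μ) = 17701.3 s.
The target's mean motion on its circular orbit is ω₂ = √(μ/r₂³) = 1.00942×10^-4 rad/s.
Angle swept by the target during transfer: ω₂·t = 1.7868 rad = 102.38°.
Arrival is 180° from departure on the ellipse, so φ = 180° − 102.38° = 77.62°.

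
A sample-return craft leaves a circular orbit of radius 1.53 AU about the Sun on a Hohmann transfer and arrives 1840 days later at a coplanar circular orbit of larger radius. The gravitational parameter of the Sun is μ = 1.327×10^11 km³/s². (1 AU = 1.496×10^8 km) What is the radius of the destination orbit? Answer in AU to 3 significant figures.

In km: r₁ = 1.53 × 1.496×10^8 = 2.28888×10^8 km.
Transfer time t = 1840 days = 1.58976×10^8 s, and t = π√(a_t³/μ).
So a_t = (μ t²/π²)^(1/3) = (1.327×10^11 × (1.58976×10^8)² / π²)^(1/3) = 6.9782×10^8 km.
Since a_t = (r₁ + r₂)/2, r₂ = 2a_t − r₁ = 2×6.9782×10^8 − 2.28888×10^8 = 1.166752×10^9 km.
In AU: r₂ = 1.166752×10^9 / 1.496×10^8 = 7.80 AU.

r₂ = 7.80 AU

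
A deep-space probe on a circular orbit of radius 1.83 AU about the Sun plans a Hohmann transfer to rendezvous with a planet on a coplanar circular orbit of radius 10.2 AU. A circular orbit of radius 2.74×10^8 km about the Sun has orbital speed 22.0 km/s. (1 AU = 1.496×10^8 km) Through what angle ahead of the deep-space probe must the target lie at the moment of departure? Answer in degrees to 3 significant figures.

φ = 98.5°

From the circular-orbit relation v² = μ/r at r = 2.74×10^8 km: μ = v²r = (22.0)² × 2.74×10^8 = 1.32616×10^11 km³/s².
In km: r₁ = 1.83 × 1.496×10^8 = 2.73768×10^8 km; r₂ = 10.2 × 1.496×10^8 = 1.52592×10^9 km.
Transfer-ellipse semi-major axis a_t = (r₁ + r₂)/2 = (2.73768×10^8 + 1.52592×10^9)/2 = 8.99844×10^8 km.
Transfer time t = π√(a_t³/μ) = 2.32864×10^8 s.
The target's mean motion on its circular orbit is ω₂ = √(μ/r₂³) = 6.10942×10^-9 rad/s.
Angle swept by the target during transfer: ω₂·t = 1.4227 rad = 81.51°.
Arrival is 180° from departure on the ellipse, so φ = 180° − 81.51° = 98.5°.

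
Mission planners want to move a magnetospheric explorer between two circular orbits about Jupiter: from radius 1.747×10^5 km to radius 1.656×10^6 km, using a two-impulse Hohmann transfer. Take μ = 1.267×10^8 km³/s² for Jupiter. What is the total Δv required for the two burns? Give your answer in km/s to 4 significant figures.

Δv = 14.22 km/s

Transfer-ellipse semi-major axis a_t = (r₁ + r₂)/2 = (1.747×10^5 + 1.656×10^6)/2 = 9.1535×10^5 km.
Circular speed at r₁: v₁ = √(μ/r₁) = √(1.267×10^8/1.747×10^5) = 26.9303 km/s.
On the transfer ellipse at r₁, vis-viva gives v_p = √[μ(2/r₁ − 1/a_t)] = 36.2225 km/s.
First burn Δv₁ = |v_p − v₁| = 9.292 km/s.
Circular speed at r₂: v₂ = √(μ/r₂) = 8.747 km/s.
Transfer-orbit speed at r₂: v_a = √[μ(2/r₂ − 1/a_t)] = 3.821 km/s.
Second burn Δv₂ = |v₂ − v_a| = 4.926 km/s.
Δv = Δv₁ + Δv₂ = 9.292 + 4.926 = 14.22 km/s.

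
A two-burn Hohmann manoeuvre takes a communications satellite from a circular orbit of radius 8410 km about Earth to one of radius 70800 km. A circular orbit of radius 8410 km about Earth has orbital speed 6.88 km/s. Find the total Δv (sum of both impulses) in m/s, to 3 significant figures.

From the circular-orbit relation v² = μ/r at r = 8410 km: μ = v²r = (6.88)² × 8410 = 3.98082×10^5 km³/s².
Semi-major axis of the transfer orbit: a_t = (8410 + 70800)/2 = 39605 km.
At r₁ the circular-orbit speed is v₁ = √(μ/r₁) = 6.8800 km/s.
On the transfer ellipse at r₁, vis-viva equation gives v_p = √[μ(2/r₁ − 1/a_t)] = 9.1988 km/s.
First burn Δv₁ = |v_p − v₁| = 2.3188 km/s.
Circular speed at r₂: v₂ = √(μ/r₂) = 2.3712 km/s.
Transfer-orbit speed at r₂: v_a = √[μ(2/r₂ − 1/a_t)] = 1.0927 km/s.
Second burn Δv₂ = |v₂ − v_a| = 1.2785 km/s.
Δv = Δv₁ + Δv₂ = 2.3188 + 1.2785 = 3.597 km/s.

Δv = 3600 m/s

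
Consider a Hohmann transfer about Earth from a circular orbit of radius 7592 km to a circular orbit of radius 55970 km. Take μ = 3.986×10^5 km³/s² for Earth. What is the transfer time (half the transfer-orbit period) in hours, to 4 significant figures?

t = 7.831 hours

The Hohmann ellipse has a_t = (r₁ + r₂)/2 = 31781 km.
By Kepler's third law the transfer-orbit period is T = 2π√(a_t³/μ), so t = T/2 = 28190 s.
Converting: 28190 s ÷ 3600 s/hour = 7.831 hours.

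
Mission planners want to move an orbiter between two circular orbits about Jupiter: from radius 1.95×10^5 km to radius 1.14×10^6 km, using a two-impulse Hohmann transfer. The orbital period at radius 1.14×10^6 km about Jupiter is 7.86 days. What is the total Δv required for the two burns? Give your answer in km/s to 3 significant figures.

Δv = 12.7 km/s

From Kepler's third law T² = 4π²r³/μ at r = 1.14×10^6 km, T = 7.86 days = 7.86 × 86400 s = 6.79104×10^5 s: μ = 4π²r³/T² = 1.26824×10^8 km³/s².
Transfer-ellipse semi-major axis a_t = (r₁ + r₂)/2 = (1.950×10^5 + 1.140×10^6)/2 = 6.675×10^5 km.
Circular speed at r₁: v₁ = √(μ/r₁) = √(1.26824×10^8/1.950×10^5) = 25.5025 km/s.
On the transfer ellipse at r₁, vis-viva gives v_p = √[μ(2/r₁ − 1/a_t)] = 33.3281 km/s.
First burn Δv₁ = |v_p − v₁| = 7.826 km/s.
At r₂, v₂ = √(μ/r₂) = 10.5475 km/s.
Transfer-orbit speed at r₂: v_a = √[μ(2/r₂ − 1/a_t)] = 5.70086 km/s.
Second burn Δv₂ = |v₂ − v_a| = 4.847 km/s.
Δv = Δv₁ + Δv₂ = 7.826 + 4.847 = 12.67 km/s.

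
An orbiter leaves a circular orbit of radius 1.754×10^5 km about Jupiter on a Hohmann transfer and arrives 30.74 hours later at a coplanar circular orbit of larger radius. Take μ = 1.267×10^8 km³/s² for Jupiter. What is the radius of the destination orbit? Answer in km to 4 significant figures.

r₂ = 9.040×10^5 km

Transfer time t = 30.74 hours = 1.10664×10^5 s, and t = π√(a_t³/μ).
So a_t = (μ t²/π²)^(1/3) = (1.267×10^8 × (1.10664×10^5)² / π²)^(1/3) = 5.3971×10^5 km.
Since a_t = (r₁ + r₂)/2, r₂ = 2a_t − r₁ = 2×5.3971×10^5 − 1.754×10^5 = 9.0402×10^5 km.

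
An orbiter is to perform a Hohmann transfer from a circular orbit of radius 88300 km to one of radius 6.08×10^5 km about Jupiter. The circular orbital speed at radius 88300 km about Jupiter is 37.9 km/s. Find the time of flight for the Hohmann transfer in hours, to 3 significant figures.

From the circular-orbit relation v² = μ/r at r = 88300 km: μ = v²r = (37.9)² × 88300 = 1.26835×10^8 km³/s².
The Hohmann ellipse has a_t = (r₁ + r₂)/2 = 3.4815×10^5 km.
Half the transfer-orbit period gives t = π√(a_t³/μ) = 57300 s.
Converting: 57300 s ÷ 3600 s/hour = 15.9 hours.

t = 15.9 hours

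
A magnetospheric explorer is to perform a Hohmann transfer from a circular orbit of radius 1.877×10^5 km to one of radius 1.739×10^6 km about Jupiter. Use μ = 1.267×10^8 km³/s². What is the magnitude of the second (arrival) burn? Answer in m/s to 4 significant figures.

Δv₂ = 4768 m/s

Semi-major axis of the transfer orbit: a_t = (1.877×10^5 + 1.739×10^6)/2 = 9.6335×10^5 km.
On the circular orbit at r = 1.739×10^6 km, v_c = √(μ/r) = 8.536 km/s.
Vis-viva on the transfer ellipse at r = 1.739×10^6 km gives v_t = √[μ(2/r − 1/a_t)] = 3.768 km/s.
Δv₂ = |v_t − v_c| = |3.768 − 8.536| = 4.768 km/s.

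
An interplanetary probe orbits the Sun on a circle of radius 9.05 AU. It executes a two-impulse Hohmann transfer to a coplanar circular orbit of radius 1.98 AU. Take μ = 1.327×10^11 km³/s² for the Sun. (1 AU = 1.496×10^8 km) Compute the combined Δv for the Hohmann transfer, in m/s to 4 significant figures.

Δv = 9916 m/s

In km: r₁ = 9.05 × 1.496×10^8 = 1.35388×10^9 km; r₂ = 1.98 × 1.496×10^8 = 2.96208×10^8 km.
Semi-major axis of the transfer orbit: a_t = (1.35388×10^9 + 2.96208×10^8)/2 = 8.25044×10^8 km.
At r₁ the circular-orbit speed is v₁ = √(μ/r₁) = 9.900 km/s.
Transfer-orbit speed at r₁ (vis-viva): v_a = √[μ(2/r₁ − 1/a_t)] = 5.932 km/s.
First burn Δv₁ = |v_a − v₁| = 3.968 km/s.
At r₂, v₂ = √(μ/r₂) = 21.166 km/s.
Transfer-orbit speed at r₂: v_p = √[μ(2/r₂ − 1/a_t)] = 27.114 km/s.
Second burn Δv₂ = |v₂ − v_p| = 5.948 km/s.
Δv = Δv₁ + Δv₂ = 3.968 + 5.948 = 9.916 km/s.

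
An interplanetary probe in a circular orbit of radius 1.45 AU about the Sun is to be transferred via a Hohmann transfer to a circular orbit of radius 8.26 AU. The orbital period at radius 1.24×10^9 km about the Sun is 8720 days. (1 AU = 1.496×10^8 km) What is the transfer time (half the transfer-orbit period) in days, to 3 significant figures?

From Kepler's third law T² = 4π²r³/μ at r = 1.24×10^9 km, T = 8720 days = 8720 × 86400 s = 7.53408×10^8 s: μ = 4π²r³/T² = 1.32606×10^11 km³/s².
In km: r₁ = 1.45 × 1.496×10^8 = 2.1692×10^8 km; r₂ = 8.26 × 1.496×10^8 = 1.235696×10^9 km.
The Hohmann ellipse has a_t = (r₁ + r₂)/2 = 7.26308×10^8 km.
By Kepler's third law the transfer-orbit period is T = 2π√(a_t³/μ), so t = T/2 = 1.689×10^8 s.
Converting: 1.689×10^8 s ÷ 86400 s/day = 1950 days.

t = 1950 days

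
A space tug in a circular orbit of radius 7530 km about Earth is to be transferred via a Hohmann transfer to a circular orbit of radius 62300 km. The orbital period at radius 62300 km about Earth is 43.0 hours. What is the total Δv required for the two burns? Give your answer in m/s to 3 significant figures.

Δv = 3800 m/s

From Kepler's third law T² = 4π²r³/μ at r = 62300 km, T = 43.0 hours = 43.0 × 3600 s = 1.548×10^5 s: μ = 4π²r³/T² = 3.98366×10^5 km³/s².
Transfer-ellipse semi-major axis a_t = (r₁ + r₂)/2 = (7530 + 62300)/2 = 34915 km.
Circular speed at r₁: v₁ = √(μ/r₁) = √(3.98366×10^5/7530) = 7.2735 km/s.
Transfer-orbit speed at r₁ (vis-viva): v_p = √[μ(2/r₁ − 1/a_t)] = 9.7159 km/s.
First burn Δv₁ = |v_p − v₁| = 2.4424 km/s.
Circular speed at r₂: v₂ = √(μ/r₂) = 2.5287 km/s.
Transfer-orbit speed at r₂: v_a = √[μ(2/r₂ − 1/a_t)] = 1.1743 km/s.
Second burn Δv₂ = |v₂ − v_a| = 1.3544 km/s.
Total Δv = Δv₁ + Δv₂ = 3.797 km/s.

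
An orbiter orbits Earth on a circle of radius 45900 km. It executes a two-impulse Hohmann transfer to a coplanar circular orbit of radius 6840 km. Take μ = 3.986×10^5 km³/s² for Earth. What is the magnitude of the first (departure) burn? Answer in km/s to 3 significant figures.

The Hohmann ellipse has a_t = (r₁ + r₂)/2 = 26370 km.
On the circular orbit at r = 45900 km, v_c = √(μ/r) = 2.947 km/s.
Transfer-orbit speed at the same r (vis-viva, a = a_t): v_t = √[μ(2/r − 1/a_t)] = 1.501 km/s.
Δv₁ = |v_t − v_c| = |1.501 − 2.947| = 1.446 km/s.

Δv₁ = 1.45 km/s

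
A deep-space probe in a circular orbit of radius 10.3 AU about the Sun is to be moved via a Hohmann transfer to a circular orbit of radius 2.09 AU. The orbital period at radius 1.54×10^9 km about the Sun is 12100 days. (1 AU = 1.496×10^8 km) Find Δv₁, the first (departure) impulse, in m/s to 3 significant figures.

Δv₁ = 3880 m/s

From Kepler's third law T² = 4π²r³/μ at r = 1.54×10^9 km, T = 12100 days = 12100 × 86400 s = 1.04544×10^9 s: μ = 4π²r³/T² = 1.31924×10^11 km³/s².
In km: r₁ = 10.3 × 1.496×10^8 = 1.54088×10^9 km; r₂ = 2.09 × 1.496×10^8 = 3.12664×10^8 km.
Transfer-ellipse semi-major axis a_t = (r₁ + r₂)/2 = (1.54088×10^9 + 3.12664×10^8)/2 = 9.26772×10^8 km.
Circular speed at r = 1.54088×10^9 km: v_c = √(μ/r) = 9.25289 km/s.
Transfer-orbit speed at the same r (vis-viva, a = a_t): v_t = √[μ(2/r − 1/a_t)] = 5.37440 km/s.
Δv₁ = |v_t − v_c| = |5.37440 − 9.25289| = 3.878 km/s.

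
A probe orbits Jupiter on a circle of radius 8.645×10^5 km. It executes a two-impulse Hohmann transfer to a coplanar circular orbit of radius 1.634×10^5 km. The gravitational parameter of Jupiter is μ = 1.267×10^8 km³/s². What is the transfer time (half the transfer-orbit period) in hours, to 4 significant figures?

t = 28.57 hours

The Hohmann ellipse has a_t = (r₁ + r₂)/2 = 5.1395×10^5 km.
Half the transfer-orbit period gives t = π√(a_t³/μ) = 1.0284×10^5 s.
Converting: 1.0284×10^5 s ÷ 3600 s/hour = 28.57 hours.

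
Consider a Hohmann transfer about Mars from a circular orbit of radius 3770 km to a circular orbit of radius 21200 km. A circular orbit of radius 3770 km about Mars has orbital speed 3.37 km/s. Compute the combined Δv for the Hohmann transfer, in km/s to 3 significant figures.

From the circular-orbit relation v² = μ/r at r = 3770 km: μ = v²r = (3.37)² × 3770 = 42815.5 km³/s².
Transfer-ellipse semi-major axis a_t = (r₁ + r₂)/2 = (3770 + 21200)/2 = 12485 km.
At r₁ the circular-orbit speed is v₁ = √(μ/r₁) = 3.3700 km/s.
On the transfer ellipse at r₁, vis-viva gives v_p = √[μ(2/r₁ − 1/a_t)] = 4.3914 km/s.
First burn Δv₁ = |v_p − v₁| = 1.0214 km/s.
Circular speed at r₂: v₂ = √(μ/r₂) = 1.421126 km/s.
Transfer-orbit speed at r₂: v_a = √[μ(2/r₂ − 1/a_t)] = 0.7809245 km/s.
Second burn Δv₂ = |v₂ − v_a| = 0.64020 km/s.
Δv = Δv₁ + Δv₂ = 1.0214 + 0.64020 = 1.662 km/s.

Δv = 1.66 km/s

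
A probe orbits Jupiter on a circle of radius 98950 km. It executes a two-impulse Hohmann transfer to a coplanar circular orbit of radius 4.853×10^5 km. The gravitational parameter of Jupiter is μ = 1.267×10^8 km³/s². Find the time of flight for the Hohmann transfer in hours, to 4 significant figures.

t = 12.24 hours

Transfer-ellipse semi-major axis a_t = (r₁ + r₂)/2 = (98950 + 4.853×10^5)/2 = 2.92125×10^5 km.
Transfer time t = π√(a_t³/μ) = π√((2.92125×10^5)³ / 1.267×10^8) = 44070 s.
Converting: 44070 s ÷ 3600 s/hour = 12.24 hours.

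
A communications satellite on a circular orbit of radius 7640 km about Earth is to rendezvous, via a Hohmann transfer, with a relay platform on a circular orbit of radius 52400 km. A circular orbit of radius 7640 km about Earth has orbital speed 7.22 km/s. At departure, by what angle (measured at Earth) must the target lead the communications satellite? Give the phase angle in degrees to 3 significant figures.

φ = 102°

From the circular-orbit relation v² = μ/r at r = 7640 km: μ = v²r = (7.22)² × 7640 = 3.98261×10^5 km³/s².
Semi-major axis of the transfer orbit: a_t = (7640 + 52400)/2 = 30020 km.
The half-period of the transfer ellipse is t = π√(a_t³/μ) = 25893 s.
The target's mean motion on its circular orbit is ω₂ = √(μ/r₂³) = 5.2612×10^-5 rad/s.
Angle swept by the target during transfer: ω₂·t = 1.3623 rad = 78.05°.
Arrival is 180° from departure on the ellipse, so φ = 180° − 78.05° = 102°.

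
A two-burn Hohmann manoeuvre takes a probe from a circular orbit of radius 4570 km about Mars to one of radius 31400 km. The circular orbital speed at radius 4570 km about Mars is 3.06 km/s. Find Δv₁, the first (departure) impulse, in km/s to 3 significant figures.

Δv₁ = 0.983 km/s

From the circular-orbit relation v² = μ/r at r = 4570 km: μ = v²r = (3.06)² × 4570 = 42791.7 km³/s².
Transfer-ellipse semi-major axis a_t = (r₁ + r₂)/2 = (4570 + 31400)/2 = 17985 km.
Circular speed at r = 4570 km: v_c = √(μ/r) = 3.0600 km/s.
Vis-viva on the transfer ellipse at r = 4570 km gives v_t = √[μ(2/r − 1/a_t)] = 4.0433 km/s.
Δv₁ = |v_t − v_c| = |4.0433 − 3.0600| = 0.9833 km/s.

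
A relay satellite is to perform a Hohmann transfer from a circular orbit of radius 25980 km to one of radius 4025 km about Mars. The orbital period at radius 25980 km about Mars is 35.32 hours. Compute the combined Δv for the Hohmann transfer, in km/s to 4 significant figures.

From Kepler's third law T² = 4π²r³/μ at r = 25980 km, T = 35.32 hours = 35.32 × 3600 s = 1.27152×10^5 s: μ = 4π²r³/T² = 42818.4 km³/s².
Semi-major axis of the transfer orbit: a_t = (25980 + 4025)/2 = 15002.5 km.
At r₁ the circular-orbit speed is v₁ = √(μ/r₁) = 1.2838 km/s.
Transfer-orbit speed at r₁ (vis-viva): v_a = √[μ(2/r₁ − 1/a_t)] = 0.66496 km/s.
First burn Δv₁ = |v_a − v₁| = 0.6188 km/s.
Circular speed at r₂: v₂ = √(μ/r₂) = 3.262 km/s.
Transfer-orbit speed at r₂: v_p = √[μ(2/r₂ − 1/a_t)] = 4.292 km/s.
Second burn Δv₂ = |v₂ − v_p| = 1.030 km/s.
Total Δv = Δv₁ + Δv₂ = 1.649 km/s.

Δv = 1.649 km/s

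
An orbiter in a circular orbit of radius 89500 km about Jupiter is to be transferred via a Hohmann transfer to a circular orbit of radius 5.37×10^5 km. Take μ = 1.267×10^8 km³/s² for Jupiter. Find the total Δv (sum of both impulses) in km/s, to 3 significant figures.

Semi-major axis of the transfer orbit: a_t = (89500 + 5.370×10^5)/2 = 3.1325×10^5 km.
Circular speed at r₁: v₁ = √(μ/r₁) = √(1.267×10^8/89500) = 37.625 km/s.
On the transfer ellipse at r₁, v² = μ(2/r − 1/a) gives v_p = √[μ(2/r₁ − 1/a_t)] = 49.263 km/s.
First burn Δv₁ = |v_p − v₁| = 11.64 km/s.
Circular speed at r₂: v₂ = √(μ/r₂) = 15.36 km/s.
Transfer-orbit speed at r₂: v_a = √[μ(2/r₂ − 1/a_t)] = 8.210 km/s.
Second burn Δv₂ = |v₂ − v_a| = 7.150 km/s.
Total Δv = Δv₁ + Δv₂ = 18.79 km/s.

Δv = 18.8 km/s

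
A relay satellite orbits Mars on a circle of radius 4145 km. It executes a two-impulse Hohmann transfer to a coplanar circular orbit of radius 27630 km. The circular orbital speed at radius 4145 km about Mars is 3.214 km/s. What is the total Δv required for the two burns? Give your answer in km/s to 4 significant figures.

Δv = 1.633 km/s

From the circular-orbit relation v² = μ/r at r = 4145 km: μ = v²r = (3.214)² × 4145 = 42817.0 km³/s².
Transfer-ellipse semi-major axis a_t = (r₁ + r₂)/2 = (4145 + 27630)/2 = 15887.5 km.
Circular speed at r₁: v₁ = √(μ/r₁) = √(42817.0/4145) = 3.214 km/s.
Transfer-orbit speed at r₁ (vis-viva equation): v_p = √[μ(2/r₁ − 1/a_t)] = 4.238 km/s.
First burn Δv₁ = |v_p − v₁| = 1.024 km/s.
Circular speed at r₂: v₂ = √(μ/r₂) = 1.24485 km/s.
Transfer-orbit speed at r₂: v_a = √[μ(2/r₂ − 1/a_t)] = 0.635846 km/s.
Second burn Δv₂ = |v₂ − v_a| = 0.6090 km/s.
Total Δv = Δv₁ + Δv₂ = 1.633 km/s.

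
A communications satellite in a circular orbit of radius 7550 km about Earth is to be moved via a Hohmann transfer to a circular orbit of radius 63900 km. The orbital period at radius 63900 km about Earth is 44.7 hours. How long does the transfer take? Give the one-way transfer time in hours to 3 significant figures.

From Kepler's third law T² = 4π²r³/μ at r = 63900 km, T = 44.7 hours = 44.7 × 3600 s = 1.6092×10^5 s: μ = 4π²r³/T² = 3.97779×10^5 km³/s².
Transfer-ellipse semi-major axis a_t = (r₁ + r₂)/2 = (7550 + 63900)/2 = 35725 km.
Transfer time t = π√(a_t³/μ) = π√((35725)³ / 3.97779×10^5) = 33630 s.
Converting: 33630 s ÷ 3600 s/hour = 9.34 hours.

t = 9.34 hours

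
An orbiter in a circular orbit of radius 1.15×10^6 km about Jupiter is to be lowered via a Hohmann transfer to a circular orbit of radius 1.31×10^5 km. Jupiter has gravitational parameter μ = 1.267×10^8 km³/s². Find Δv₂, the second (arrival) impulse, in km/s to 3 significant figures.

Δv₂ = 10.6 km/s

Semi-major axis of the transfer orbit: a_t = (1.150×10^6 + 1.310×10^5)/2 = 6.405×10^5 km.
Circular speed at r = 1.310×10^5 km: v_c = √(μ/r) = 31.10 km/s.
Transfer-orbit speed at the same r (vis-viva, a = a_t): v_t = √[μ(2/r − 1/a_t)] = 41.67 km/s.
Δv₂ = |v_t − v_c| = |41.67 − 31.10| = 10.57 km/s.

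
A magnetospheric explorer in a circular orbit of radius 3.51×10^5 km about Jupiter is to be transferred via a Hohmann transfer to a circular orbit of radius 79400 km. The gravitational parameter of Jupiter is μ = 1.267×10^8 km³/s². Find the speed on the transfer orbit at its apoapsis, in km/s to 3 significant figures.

Transfer-ellipse semi-major axis a_t = (r₁ + r₂)/2 = (3.510×10^5 + 79400)/2 = 2.152×10^5 km.
At apoapsis, r = 3.510×10^5 km.
Applying v² = μ(2/r − 1/a_t): v = 11.54 km/s.

v = 11.5 km/s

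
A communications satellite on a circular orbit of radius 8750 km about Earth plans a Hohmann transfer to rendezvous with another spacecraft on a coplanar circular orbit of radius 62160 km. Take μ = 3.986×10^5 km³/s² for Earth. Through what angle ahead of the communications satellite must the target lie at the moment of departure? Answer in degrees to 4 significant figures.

The Hohmann ellipse has a_t = (r₁ + r₂)/2 = 35455 km.
The half-period of the transfer ellipse is t = π√(a_t³/μ) = 33220 s.
Target angular speed ω₂ = √(μ/r₂³) = 4.0738×10^-5 rad/s.
Angle swept by the target during transfer: ω₂·t = 1.3533 rad = 77.54°.
The communications satellite traverses 180° on the transfer ellipse, so the target must lead by 180° − 77.54° = 102.5°.

φ = 102.5°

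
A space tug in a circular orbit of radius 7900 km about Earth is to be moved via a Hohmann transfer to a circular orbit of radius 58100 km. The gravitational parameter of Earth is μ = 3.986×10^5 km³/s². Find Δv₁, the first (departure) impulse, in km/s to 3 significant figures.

The Hohmann ellipse has a_t = (r₁ + r₂)/2 = 33000 km.
Circular speed at r = 7900 km: v_c = √(μ/r) = 7.103 km/s.
Transfer-orbit speed at the same r (vis-viva, a = a_t): v_t = √[μ(2/r − 1/a_t)] = 9.425 km/s.
Δv₁ = |v_t − v_c| = |9.425 − 7.103| = 2.322 km/s.

Δv₁ = 2.32 km/s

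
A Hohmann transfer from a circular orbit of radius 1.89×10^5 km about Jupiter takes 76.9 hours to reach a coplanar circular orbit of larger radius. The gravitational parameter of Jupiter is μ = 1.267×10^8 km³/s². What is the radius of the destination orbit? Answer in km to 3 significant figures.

Transfer time t = 76.9 hours = 2.7684×10^5 s, and t = π√(a_t³/μ).
So a_t = (μ t²/π²)^(1/3) = (1.267×10^8 × (2.7684×10^5)² / π²)^(1/3) = 9.9459×10^5 km.
Since a_t = (r₁ + r₂)/2, r₂ = 2a_t − r₁ = 2×9.9459×10^5 − 1.890×10^5 = 1.80018×10^6 km.

r₂ = 1.80×10^6 km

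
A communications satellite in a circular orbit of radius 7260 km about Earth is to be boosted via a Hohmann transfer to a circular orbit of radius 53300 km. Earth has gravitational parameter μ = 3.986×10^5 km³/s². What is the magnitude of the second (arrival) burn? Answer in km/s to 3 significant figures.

The Hohmann ellipse has a_t = (r₁ + r₂)/2 = 30280 km.
On the circular orbit at r = 53300 km, v_c = √(μ/r) = 2.735 km/s.
Transfer-orbit speed at the same r (vis-viva, a = a_t): v_t = √[μ(2/r − 1/a_t)] = 1.339 km/s.
Δv₂ = |v_t − v_c| = |1.339 − 2.735| = 1.396 km/s.

Δv₂ = 1.40 km/s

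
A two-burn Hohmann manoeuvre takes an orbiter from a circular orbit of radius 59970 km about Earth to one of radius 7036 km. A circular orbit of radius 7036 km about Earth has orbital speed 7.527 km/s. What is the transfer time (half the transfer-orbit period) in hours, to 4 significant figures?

From the circular-orbit relation v² = μ/r at r = 7036 km: μ = v²r = (7.527)² × 7036 = 3.98630×10^5 km³/s².
Semi-major axis of the transfer orbit: a_t = (59970 + 7036)/2 = 33503 km.
By Kepler's third law the transfer-orbit period is T = 2π√(a_t³/μ), so t = T/2 = 30513 s.
Converting: 30513 s ÷ 3600 s/hour = 8.476 hours.

t = 8.476 hours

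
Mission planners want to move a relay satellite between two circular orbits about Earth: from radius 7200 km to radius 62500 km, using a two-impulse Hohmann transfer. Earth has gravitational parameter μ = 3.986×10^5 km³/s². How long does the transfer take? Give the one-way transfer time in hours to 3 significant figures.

Semi-major axis of the transfer orbit: a_t = (7200 + 62500)/2 = 34850 km.
Transfer time t = π√(a_t³/μ) = π√((34850)³ / 3.986×10^5) = 32370 s.
Converting: 32370 s ÷ 3600 s/hour = 8.99 hours.

t = 8.99 hours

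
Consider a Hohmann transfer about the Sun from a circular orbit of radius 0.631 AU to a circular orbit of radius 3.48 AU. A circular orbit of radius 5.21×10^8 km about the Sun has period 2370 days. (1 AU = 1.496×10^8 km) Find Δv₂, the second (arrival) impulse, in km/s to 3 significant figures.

Δv₂ = 7.13 km/s

From Kepler's third law T² = 4π²r³/μ at r = 5.21×10^8 km, T = 2370 days = 2370 × 86400 s = 2.04768×10^8 s: μ = 4π²r³/T² = 1.33152×10^11 km³/s².
In km: r₁ = 0.631 × 1.496×10^8 = 9.43976×10^7 km; r₂ = 3.48 × 1.496×10^8 = 5.20608×10^8 km.
The Hohmann ellipse has a_t = (r₁ + r₂)/2 = 3.075028×10^8 km.
On the circular orbit at r = 5.20608×10^8 km, v_c = √(μ/r) = 15.993 km/s.
Transfer-orbit speed at the same r (vis-viva, a = a_t): v_t = √[μ(2/r − 1/a_t)] = 8.8608 km/s.
Δv₂ = |v_t − v_c| = |8.8608 − 15.993| = 7.132 km/s.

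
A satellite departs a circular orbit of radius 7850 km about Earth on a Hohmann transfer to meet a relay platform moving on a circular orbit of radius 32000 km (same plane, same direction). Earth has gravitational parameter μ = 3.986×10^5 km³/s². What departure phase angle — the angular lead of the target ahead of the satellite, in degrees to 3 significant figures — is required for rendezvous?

φ = 91.6°

Transfer-ellipse semi-major axis a_t = (r₁ + r₂)/2 = (7850 + 32000)/2 = 19925 km.
The half-period of the transfer ellipse is t = π√(a_t³/μ) = 13995.2 s.
The target's mean motion on its circular orbit is ω₂ = √(μ/r₂³) = 1.10292×10^-4 rad/s.
Angle swept by the target during transfer: ω₂·t = 1.5436 rad = 88.44°.
The satellite traverses 180° on the transfer ellipse, so the target must lead by 180° − 88.44° = 91.6°.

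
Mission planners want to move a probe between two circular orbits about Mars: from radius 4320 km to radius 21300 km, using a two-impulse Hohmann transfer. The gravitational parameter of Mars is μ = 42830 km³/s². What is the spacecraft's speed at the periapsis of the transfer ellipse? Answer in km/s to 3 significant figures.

Transfer-ellipse semi-major axis a_t = (r₁ + r₂)/2 = (4320 + 21300)/2 = 12810 km.
The periapsis of the transfer ellipse is at r = 4320 km.
Vis-viva: v = √[μ(2/r − 1/a_t)] = √[42830 × (2/4320 − 1/12810)] = 4.060 km/s.

v = 4.06 km/s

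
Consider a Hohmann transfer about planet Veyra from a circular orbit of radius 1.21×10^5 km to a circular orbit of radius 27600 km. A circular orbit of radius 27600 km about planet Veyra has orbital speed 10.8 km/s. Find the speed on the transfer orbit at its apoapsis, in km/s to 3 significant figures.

v = 3.14 km/s

From the circular-orbit relation v² = μ/r at r = 27600 km: μ = v²r = (10.8)² × 27600 = 3.21926×10^6 km³/s².
The Hohmann ellipse has a_t = (r₁ + r₂)/2 = 74300 km.
At apoapsis, r = 1.210×10^5 km.
From the vis-viva equation, v = √[μ(2/r − 1/a_t)] = 3.144 km/s.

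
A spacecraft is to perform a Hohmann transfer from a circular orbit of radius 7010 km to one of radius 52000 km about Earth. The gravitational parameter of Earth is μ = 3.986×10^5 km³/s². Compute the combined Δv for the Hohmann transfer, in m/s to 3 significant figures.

Δv = 3890 m/s

Semi-major axis of the transfer orbit: a_t = (7010 + 52000)/2 = 29505 km.
At r₁ the circular-orbit speed is v₁ = √(μ/r₁) = 7.5407 km/s.
Transfer-orbit speed at r₁ (vis-viva equation): v_p = √[μ(2/r₁ − 1/a_t)] = 10.011 km/s.
First burn Δv₁ = |v_p − v₁| = 2.470 km/s.
Circular speed at r₂: v₂ = √(μ/r₂) = 2.769 km/s.
Transfer-orbit speed at r₂: v_a = √[μ(2/r₂ − 1/a_t)] = 1.350 km/s.
Second burn Δv₂ = |v₂ − v_a| = 1.419 km/s.
Δv = Δv₁ + Δv₂ = 2.470 + 1.419 = 3.889 km/s.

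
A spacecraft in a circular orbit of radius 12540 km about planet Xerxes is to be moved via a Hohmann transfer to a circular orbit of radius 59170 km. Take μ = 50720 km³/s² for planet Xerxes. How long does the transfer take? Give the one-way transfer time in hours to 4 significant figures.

The Hohmann ellipse has a_t = (r₁ + r₂)/2 = 35855 km.
Transfer time t = π√(a_t³/μ) = π√((35855)³ / 50720) = 94710 s.
Converting: 94710 s ÷ 3600 s/hour = 26.31 hours.

t = 26.31 hours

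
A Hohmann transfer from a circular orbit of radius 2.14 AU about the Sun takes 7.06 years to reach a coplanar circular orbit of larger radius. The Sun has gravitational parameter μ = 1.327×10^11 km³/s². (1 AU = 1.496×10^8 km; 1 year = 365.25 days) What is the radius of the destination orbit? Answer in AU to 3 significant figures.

In km: r₁ = 2.14 × 1.496×10^8 = 3.20144×10^8 km.
Transfer time t = 7.06 years × 365.25 × 86400 s = 2.22796656×10^8 s, and t = π√(a_t³/μ).
So a_t = (μ t²/π²)^(1/3) = (1.327×10^11 × (2.22796656×10^8)² / π²)^(1/3) = 8.7390×10^8 km.
Since a_t = (r₁ + r₂)/2, r₂ = 2a_t − r₁ = 2×8.7390×10^8 − 3.20144×10^8 = 1.427656×10^9 km.
In AU: r₂ = 1.427656×10^9 / 1.496×10^8 = 9.54 AU.

r₂ = 9.54 AU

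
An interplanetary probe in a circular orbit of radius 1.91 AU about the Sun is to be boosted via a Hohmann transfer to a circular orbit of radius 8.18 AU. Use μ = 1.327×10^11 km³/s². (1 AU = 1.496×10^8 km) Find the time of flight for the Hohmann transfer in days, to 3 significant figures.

In km: r₁ = 1.91 × 1.496×10^8 = 2.85736×10^8 km; r₂ = 8.18 × 1.496×10^8 = 1.223728×10^9 km.
Semi-major axis of the transfer orbit: a_t = (2.85736×10^8 + 1.223728×10^9)/2 = 7.54732×10^8 km.
Half the transfer-orbit period gives t = π√(a_t³/μ) = 1.788×10^8 s.
Converting: 1.788×10^8 s ÷ 86400 s/day = 2070 days.

t = 2070 days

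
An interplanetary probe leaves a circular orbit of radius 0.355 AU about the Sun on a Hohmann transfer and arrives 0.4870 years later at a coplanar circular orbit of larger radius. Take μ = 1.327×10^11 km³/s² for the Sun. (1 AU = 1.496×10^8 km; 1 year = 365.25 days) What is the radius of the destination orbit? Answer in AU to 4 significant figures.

r₂ = 1.610 AU

In km: r₁ = 0.355 × 1.496×10^8 = 5.3108×10^7 km.
Transfer time t = 0.4870 years × 365.25 × 86400 s = 1.53685512×10^7 s, and t = π√(a_t³/μ).
So a_t = (μ t²/π²)^(1/3) = (1.327×10^11 × (1.53685512×10^7)² / π²)^(1/3) = 1.4699×10^8 km.
Since a_t = (r₁ + r₂)/2, r₂ = 2a_t − r₁ = 2×1.4699×10^8 − 5.3108×10^7 = 2.40872×10^8 km.
In AU: r₂ = 2.40872×10^8 / 1.496×10^8 = 1.610 AU.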